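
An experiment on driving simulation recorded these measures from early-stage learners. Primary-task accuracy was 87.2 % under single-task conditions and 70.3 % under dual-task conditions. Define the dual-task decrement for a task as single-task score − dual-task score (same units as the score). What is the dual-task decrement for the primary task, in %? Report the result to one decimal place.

Decrement = 87.2 − 70.3 = 16.9000 % ≈ 16.9 %.

16.9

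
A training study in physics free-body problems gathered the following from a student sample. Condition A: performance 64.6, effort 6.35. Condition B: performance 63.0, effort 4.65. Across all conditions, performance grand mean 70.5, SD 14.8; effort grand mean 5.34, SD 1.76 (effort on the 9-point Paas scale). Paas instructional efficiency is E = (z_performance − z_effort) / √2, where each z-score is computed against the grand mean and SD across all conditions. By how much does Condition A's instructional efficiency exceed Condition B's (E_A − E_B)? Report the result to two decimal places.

Condition A: z_P = (64.6 − 70.5)/14.8 = -0.3986; z_E = (6.35 − 5.34)/1.76 = 0.5739; E_A = (-0.3986 − 0.5739)/√2 = -0.6877.
Condition B: z_P = (63.0 − 70.5)/14.8 = -0.5068; z_E = (4.65 − 5.34)/1.76 = -0.3920; E_B = (-0.5068 − (-0.3920))/√2 = -0.0812.
E_A − E_B = -0.6877 − (-0.0812) = -0.6065 ≈ -0.61.

-0.61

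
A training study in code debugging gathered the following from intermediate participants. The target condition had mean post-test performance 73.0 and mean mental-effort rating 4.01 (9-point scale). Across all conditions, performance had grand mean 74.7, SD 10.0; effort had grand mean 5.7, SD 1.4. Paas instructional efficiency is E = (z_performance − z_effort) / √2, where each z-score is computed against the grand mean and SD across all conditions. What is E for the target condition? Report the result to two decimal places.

0.73

z_performance = (73.0 − 74.7) / 10.0 = -1.7000 / 10.0 = -0.1700.
z_effort = (4.01 − 5.7) / 1.4 = -1.6900 / 1.4 = -1.2071.
z_P − z_E = -0.1700 − (-1.2071) = 1.0371.
E = 1.0371 / √2 = 1.0371 / 1.41421 = 0.7333 ≈ 0.73.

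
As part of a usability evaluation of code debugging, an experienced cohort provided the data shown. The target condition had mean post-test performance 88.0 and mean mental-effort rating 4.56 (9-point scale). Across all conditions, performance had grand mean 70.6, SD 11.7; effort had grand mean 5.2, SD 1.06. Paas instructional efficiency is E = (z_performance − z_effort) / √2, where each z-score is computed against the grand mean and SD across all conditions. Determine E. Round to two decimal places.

1.48

z_performance = (88.0 − 70.6) / 11.7 = 17.4000 / 11.7 = 1.4872.
z_effort = (4.56 − 5.2) / 1.06 = -0.6400 / 1.06 = -0.6038.
z_P − z_E = 1.4872 − (-0.6038) = 2.0910.
E = 2.0910 / √2 = 2.0910 / 1.41421 = 1.4786 ≈ 1.48.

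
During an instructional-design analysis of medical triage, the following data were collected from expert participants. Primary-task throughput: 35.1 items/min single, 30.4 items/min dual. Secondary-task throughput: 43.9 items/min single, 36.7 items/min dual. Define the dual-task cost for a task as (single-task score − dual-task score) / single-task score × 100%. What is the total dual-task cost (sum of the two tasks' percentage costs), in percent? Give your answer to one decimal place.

Primary cost = (35.1 − 30.4) / 35.1 × 100% = 13.3903%.
Secondary cost = (43.9 − 36.7) / 43.9 × 100% = 16.4009%.
Total = 13.3903% + 16.4009% = 29.7912% ≈ 29.8%.

29.8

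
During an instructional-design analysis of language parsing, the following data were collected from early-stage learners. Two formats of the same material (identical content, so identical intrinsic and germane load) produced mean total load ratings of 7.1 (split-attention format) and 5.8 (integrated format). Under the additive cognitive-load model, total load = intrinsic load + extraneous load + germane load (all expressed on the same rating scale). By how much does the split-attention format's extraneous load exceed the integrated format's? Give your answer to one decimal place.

1.3

Intrinsic and germane load are equal across formats, so the difference in total load equals the difference in extraneous load.
Extraneous-load difference = 7.1 − 5.8 = 1.3.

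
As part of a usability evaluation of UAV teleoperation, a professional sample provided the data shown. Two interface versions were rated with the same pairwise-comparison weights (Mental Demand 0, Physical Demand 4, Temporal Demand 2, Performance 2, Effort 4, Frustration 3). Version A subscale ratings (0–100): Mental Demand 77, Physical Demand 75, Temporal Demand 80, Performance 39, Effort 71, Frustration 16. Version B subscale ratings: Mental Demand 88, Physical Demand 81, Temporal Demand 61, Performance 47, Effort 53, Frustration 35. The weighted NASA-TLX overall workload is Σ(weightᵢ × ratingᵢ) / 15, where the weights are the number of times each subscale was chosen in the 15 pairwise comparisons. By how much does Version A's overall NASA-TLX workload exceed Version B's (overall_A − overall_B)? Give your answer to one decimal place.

0.9

Version A weighted sum = 0·77 + 4·75 + 2·80 + 2·39 + 4·71 + 3·16 = 0 + 300 + 160 + 78 + 284 + 48 = 870; overall_A = 870/15 = 58.0000.
Version B weighted sum = 0·88 + 4·81 + 2·61 + 2·47 + 4·53 + 3·35 = 0 + 324 + 122 + 94 + 212 + 105 = 857; overall_B = 857/15 = 57.1333.
Difference = 58.0000 − 57.1333 = 0.8667 ≈ 0.9.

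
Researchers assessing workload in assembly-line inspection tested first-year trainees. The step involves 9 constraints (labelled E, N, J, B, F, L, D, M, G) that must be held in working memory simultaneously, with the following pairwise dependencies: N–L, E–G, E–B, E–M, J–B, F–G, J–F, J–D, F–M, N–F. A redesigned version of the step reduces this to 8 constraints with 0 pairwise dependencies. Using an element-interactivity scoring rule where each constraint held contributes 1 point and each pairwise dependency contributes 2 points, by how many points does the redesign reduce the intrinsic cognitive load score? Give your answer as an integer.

Original: 9 × 1 + 10 × 2 = 9 + 20 = 29.
Redesigned: 8 × 1 + 0 × 2 = 8 + 0 = 8.
Reduction = 29 − 8 = 21.

21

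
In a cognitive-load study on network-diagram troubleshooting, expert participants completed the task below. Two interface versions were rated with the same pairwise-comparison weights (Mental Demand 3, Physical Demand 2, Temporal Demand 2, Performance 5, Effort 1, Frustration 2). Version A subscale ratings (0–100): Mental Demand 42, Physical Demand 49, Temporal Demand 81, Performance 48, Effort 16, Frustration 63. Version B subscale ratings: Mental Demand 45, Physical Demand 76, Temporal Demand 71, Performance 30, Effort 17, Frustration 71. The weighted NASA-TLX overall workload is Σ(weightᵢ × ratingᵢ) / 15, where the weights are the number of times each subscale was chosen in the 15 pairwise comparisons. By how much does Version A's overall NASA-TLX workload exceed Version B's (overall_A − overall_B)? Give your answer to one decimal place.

Version A weighted sum = 3·42 + 2·49 + 2·81 + 5·48 + 1·16 + 2·63 = 126 + 98 + 162 + 240 + 16 + 126 = 768; overall_A = 768/15 = 51.2000.
Version B weighted sum = 3·45 + 2·76 + 2·71 + 5·30 + 1·17 + 2·71 = 135 + 152 + 142 + 150 + 17 + 142 = 738; overall_B = 738/15 = 49.2000.
Difference = 51.2000 − 49.2000 = 2.0000 ≈ 2.0.

2.0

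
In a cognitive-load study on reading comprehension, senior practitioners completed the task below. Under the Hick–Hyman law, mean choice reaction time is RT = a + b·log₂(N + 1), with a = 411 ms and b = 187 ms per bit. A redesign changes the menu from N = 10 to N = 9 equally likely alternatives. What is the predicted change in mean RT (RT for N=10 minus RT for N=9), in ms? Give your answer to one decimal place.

25.7

RT(10) = 411 + 187·log₂(11) = 411 + 187·3.4594 = 1057.9078 ms.
RT(9) = 411 + 187·log₂(10) = 411 + 187·3.3219 = 1032.1953 ms.
Difference = 1057.9078 − 1032.1953 = 25.7125 ≈ 25.7 ms.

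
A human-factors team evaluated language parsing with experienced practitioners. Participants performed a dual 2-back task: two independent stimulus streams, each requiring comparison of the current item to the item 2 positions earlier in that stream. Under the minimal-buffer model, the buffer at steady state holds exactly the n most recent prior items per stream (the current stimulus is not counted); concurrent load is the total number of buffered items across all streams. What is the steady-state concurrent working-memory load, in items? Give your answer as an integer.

Each stream's buffer holds its 2 most recent prior items.
Two independent streams: 2 × 2 = 4 buffered items at steady state.

4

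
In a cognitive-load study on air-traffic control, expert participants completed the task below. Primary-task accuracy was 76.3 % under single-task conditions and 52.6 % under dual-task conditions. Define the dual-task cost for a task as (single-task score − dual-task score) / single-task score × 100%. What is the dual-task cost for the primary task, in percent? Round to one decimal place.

31.1

Cost = (76.3 − 52.6) / 76.3 × 100%
     = 23.7000 / 76.3 × 100% = 31.0616%.
≈ 31.1%.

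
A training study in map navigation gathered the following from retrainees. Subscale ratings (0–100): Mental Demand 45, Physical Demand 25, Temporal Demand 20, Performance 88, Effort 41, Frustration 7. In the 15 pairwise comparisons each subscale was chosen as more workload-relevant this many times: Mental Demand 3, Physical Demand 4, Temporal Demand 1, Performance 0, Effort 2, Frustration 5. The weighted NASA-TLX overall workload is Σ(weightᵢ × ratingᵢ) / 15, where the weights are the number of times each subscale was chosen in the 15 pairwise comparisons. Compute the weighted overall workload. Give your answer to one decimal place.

The tallies are the weights (they sum to 15).
Weighted sum = 3·45 + 4·25 + 1·20 + 0·88 + 2·41 + 5·7
            = 135 + 100 + 20 + 0 + 82 + 35 = 372.
Overall workload = 372 / 15 = 24.8000 ≈ 24.8.

24.8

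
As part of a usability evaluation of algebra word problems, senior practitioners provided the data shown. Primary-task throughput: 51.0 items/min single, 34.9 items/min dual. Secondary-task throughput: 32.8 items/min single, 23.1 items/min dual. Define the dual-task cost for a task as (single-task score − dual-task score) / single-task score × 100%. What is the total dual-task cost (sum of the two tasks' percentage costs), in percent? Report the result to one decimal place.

Primary cost = (51.0 − 34.9) / 51.0 × 100% = 31.5686%.
Secondary cost = (32.8 − 23.1) / 32.8 × 100% = 29.5732%.
Total = 31.5686% + 29.5732% = 61.1418% ≈ 61.1%.

61.1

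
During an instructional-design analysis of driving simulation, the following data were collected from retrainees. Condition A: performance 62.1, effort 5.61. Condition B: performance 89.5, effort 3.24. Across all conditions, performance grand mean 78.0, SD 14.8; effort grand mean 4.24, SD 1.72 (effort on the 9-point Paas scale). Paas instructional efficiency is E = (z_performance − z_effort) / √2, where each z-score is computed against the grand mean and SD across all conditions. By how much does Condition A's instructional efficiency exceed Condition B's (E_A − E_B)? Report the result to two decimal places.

Condition A: z_P = (62.1 − 78.0)/14.8 = -1.0743; z_E = (5.61 − 4.24)/1.72 = 0.7965; E_A = (-1.0743 − 0.7965)/√2 = -1.3229.
Condition B: z_P = (89.5 − 78.0)/14.8 = 0.7770; z_E = (3.24 − 4.24)/1.72 = -0.5814; E_B = (0.7770 − (-0.5814))/√2 = 0.9605.
E_A − E_B = -1.3229 − 0.9605 = -2.2834 ≈ -2.28.

-2.28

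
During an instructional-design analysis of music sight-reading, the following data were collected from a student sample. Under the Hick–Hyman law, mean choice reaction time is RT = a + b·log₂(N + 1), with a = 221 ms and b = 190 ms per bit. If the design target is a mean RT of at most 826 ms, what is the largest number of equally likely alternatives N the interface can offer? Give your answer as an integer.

8

Set 221 + 190·log₂(N + 1) ≤ 826.
log₂(N + 1) ≤ (826 − 221) / 190 = 3.1842.
N + 1 ≤ 2^3.1842 = 9.0895.
N ≤ 8.0895, so the largest integer N is 8.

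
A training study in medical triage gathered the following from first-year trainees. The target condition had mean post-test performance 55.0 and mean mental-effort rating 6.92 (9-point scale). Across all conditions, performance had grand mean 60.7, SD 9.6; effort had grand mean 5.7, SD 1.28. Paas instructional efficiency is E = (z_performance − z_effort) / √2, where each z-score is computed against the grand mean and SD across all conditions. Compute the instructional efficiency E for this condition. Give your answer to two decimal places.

z_performance = (55.0 − 60.7) / 9.6 = -5.7000 / 9.6 = -0.5938.
z_effort = (6.92 − 5.7) / 1.28 = 1.2200 / 1.28 = 0.9531.
z_P − z_E = -0.5938 − 0.9531 = -1.5469.
E = -1.5469 / √2 = -1.5469 / 1.41421 = -1.0938 ≈ -1.09.

-1.09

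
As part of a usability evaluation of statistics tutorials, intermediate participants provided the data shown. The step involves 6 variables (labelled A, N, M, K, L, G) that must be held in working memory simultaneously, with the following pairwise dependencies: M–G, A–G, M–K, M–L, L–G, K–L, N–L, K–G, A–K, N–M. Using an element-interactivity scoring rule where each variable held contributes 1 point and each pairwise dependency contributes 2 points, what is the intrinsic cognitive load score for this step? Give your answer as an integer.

26

Count of variables held simultaneously: 6.
Count of pairwise dependencies listed: 10.
Element contribution: 6 × 1 = 6.
Interaction contribution: 10 × 2 = 20.
Intrinsic load = 6 + 20 = 26.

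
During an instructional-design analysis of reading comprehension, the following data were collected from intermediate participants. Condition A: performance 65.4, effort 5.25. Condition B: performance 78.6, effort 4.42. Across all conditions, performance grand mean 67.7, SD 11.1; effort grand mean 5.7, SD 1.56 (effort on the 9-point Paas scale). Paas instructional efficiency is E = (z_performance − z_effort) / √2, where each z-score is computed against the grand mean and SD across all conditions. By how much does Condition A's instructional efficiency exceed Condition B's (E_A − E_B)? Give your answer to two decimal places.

-1.22

Condition A: z_P = (65.4 − 67.7)/11.1 = -0.2072; z_E = (5.25 − 5.7)/1.56 = -0.2885; E_A = (-0.2072 − (-0.2885))/√2 = 0.0575.
Condition B: z_P = (78.6 − 67.7)/11.1 = 0.9820; z_E = (4.42 − 5.7)/1.56 = -0.8205; E_B = (0.9820 − (-0.8205))/√2 = 1.2746.
E_A − E_B = 0.0575 − 1.2746 = -1.2171 ≈ -1.22.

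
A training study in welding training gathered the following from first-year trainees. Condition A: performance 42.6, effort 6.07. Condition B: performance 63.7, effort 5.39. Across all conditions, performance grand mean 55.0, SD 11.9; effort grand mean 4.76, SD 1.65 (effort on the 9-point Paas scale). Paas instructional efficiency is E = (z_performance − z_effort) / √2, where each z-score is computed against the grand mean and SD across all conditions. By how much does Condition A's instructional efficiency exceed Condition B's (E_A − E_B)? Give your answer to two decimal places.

Condition A: z_P = (42.6 − 55.0)/11.9 = -1.0420; z_E = (6.07 − 4.76)/1.65 = 0.7939; E_A = (-1.0420 − 0.7939)/√2 = -1.2982.
Condition B: z_P = (63.7 − 55.0)/11.9 = 0.7311; z_E = (5.39 − 4.76)/1.65 = 0.3818; E_B = (0.7311 − 0.3818)/√2 = 0.2470.
E_A − E_B = -1.2982 − 0.2470 = -1.5452 ≈ -1.55.

-1.55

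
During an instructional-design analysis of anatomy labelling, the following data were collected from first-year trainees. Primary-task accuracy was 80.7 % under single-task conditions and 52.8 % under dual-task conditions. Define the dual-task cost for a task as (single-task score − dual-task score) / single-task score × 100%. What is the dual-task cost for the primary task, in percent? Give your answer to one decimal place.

Cost = (80.7 − 52.8) / 80.7 × 100%
     = 27.9000 / 80.7 × 100% = 34.5725%.
≈ 34.6%.

34.6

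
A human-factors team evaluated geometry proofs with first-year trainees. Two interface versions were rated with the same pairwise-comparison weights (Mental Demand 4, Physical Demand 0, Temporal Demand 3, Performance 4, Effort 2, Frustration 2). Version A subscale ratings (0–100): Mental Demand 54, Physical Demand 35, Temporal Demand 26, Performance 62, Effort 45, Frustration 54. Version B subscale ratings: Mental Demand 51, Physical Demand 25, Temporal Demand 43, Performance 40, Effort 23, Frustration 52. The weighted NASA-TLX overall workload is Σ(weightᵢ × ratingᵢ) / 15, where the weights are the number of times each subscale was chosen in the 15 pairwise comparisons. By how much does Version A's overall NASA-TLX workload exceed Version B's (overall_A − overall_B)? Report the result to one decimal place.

6.5

Version A weighted sum = 4·54 + 0·35 + 3·26 + 4·62 + 2·45 + 2·54 = 216 + 0 + 78 + 248 + 90 + 108 = 740; overall_A = 740/15 = 49.3333.
Version B weighted sum = 4·51 + 0·25 + 3·43 + 4·40 + 2·23 + 2·52 = 204 + 0 + 129 + 160 + 46 + 104 = 643; overall_B = 643/15 = 42.8667.
Difference = 49.3333 − 42.8667 = 6.4666 ≈ 6.5.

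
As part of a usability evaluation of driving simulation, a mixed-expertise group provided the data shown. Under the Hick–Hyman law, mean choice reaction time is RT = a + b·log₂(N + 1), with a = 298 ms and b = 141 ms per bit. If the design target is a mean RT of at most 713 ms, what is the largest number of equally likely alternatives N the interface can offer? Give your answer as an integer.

Set 298 + 141·log₂(N + 1) ≤ 713.
log₂(N + 1) ≤ (713 − 298) / 141 = 2.9433.
N + 1 ≤ 2^2.9433 = 7.6917.
N ≤ 6.6917, so the largest integer N is 6.

6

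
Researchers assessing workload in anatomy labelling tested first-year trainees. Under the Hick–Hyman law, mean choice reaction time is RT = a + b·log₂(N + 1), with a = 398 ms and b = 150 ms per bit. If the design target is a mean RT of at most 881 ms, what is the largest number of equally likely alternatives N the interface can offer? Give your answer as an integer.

Set 398 + 150·log₂(N + 1) ≤ 881.
log₂(N + 1) ≤ (881 − 398) / 150 = 3.2200.
N + 1 ≤ 2^3.2200 = 9.3179.
N ≤ 8.3179, so the largest integer N is 8.

8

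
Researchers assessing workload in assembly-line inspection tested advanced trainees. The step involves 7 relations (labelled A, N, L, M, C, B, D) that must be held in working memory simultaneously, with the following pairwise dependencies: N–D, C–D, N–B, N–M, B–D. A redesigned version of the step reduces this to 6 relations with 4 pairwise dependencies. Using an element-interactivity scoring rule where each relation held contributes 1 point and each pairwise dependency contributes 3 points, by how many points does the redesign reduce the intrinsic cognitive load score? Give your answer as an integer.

4

Original: 7 × 1 + 5 × 3 = 7 + 15 = 22.
Redesigned: 6 × 1 + 4 × 3 = 6 + 12 = 18.
Reduction = 22 − 18 = 4.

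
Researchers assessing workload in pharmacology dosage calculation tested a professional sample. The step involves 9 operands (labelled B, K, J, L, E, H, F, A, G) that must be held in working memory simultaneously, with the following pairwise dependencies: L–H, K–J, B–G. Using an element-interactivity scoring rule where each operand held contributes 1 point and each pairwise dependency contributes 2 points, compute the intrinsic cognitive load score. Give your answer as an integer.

15

Count of operands held simultaneously: 9.
Count of pairwise dependencies listed: 3.
Element contribution: 9 × 1 = 9.
Interaction contribution: 3 × 2 = 6.
Intrinsic load = 9 + 6 = 15.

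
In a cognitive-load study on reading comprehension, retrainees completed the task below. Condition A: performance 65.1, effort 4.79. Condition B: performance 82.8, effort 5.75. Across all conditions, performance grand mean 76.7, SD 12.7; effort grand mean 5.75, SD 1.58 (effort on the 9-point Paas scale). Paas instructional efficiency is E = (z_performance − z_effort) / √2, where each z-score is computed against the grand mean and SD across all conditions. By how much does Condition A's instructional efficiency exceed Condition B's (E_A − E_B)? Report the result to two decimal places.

Condition A: z_P = (65.1 − 76.7)/12.7 = -0.9134; z_E = (4.79 − 5.75)/1.58 = -0.6076; E_A = (-0.9134 − (-0.6076))/√2 = -0.2162.
Condition B: z_P = (82.8 − 76.7)/12.7 = 0.4803; z_E = (5.75 − 5.75)/1.58 = 0.0000; E_B = (0.4803 − 0.0000)/√2 = 0.3396.
E_A − E_B = -0.2162 − 0.3396 = -0.5558 ≈ -0.56.

-0.56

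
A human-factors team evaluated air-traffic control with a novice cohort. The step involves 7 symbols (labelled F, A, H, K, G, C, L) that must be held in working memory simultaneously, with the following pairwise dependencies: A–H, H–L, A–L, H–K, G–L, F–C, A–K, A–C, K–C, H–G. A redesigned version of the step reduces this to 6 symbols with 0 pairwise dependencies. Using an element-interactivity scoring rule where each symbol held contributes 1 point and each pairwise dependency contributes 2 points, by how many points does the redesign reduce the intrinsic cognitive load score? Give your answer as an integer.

Original: 7 × 1 + 10 × 2 = 7 + 20 = 27.
Redesigned: 6 × 1 + 0 × 2 = 6 + 0 = 6.
Reduction = 27 − 6 = 21.

21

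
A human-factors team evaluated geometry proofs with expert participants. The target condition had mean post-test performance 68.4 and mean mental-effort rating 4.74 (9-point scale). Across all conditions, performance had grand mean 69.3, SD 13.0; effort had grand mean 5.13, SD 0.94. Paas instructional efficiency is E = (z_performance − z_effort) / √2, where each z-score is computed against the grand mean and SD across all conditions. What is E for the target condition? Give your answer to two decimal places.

z_performance = (68.4 − 69.3) / 13.0 = -0.9000 / 13.0 = -0.0692.
z_effort = (4.74 − 5.13) / 0.94 = -0.3900 / 0.94 = -0.4149.
z_P − z_E = -0.0692 − (-0.4149) = 0.3457.
E = 0.3457 / √2 = 0.3457 / 1.41421 = 0.2444 ≈ 0.24.

0.24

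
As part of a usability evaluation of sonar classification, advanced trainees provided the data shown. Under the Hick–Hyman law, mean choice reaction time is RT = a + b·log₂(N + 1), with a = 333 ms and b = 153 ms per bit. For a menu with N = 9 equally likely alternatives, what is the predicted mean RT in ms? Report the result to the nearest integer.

log₂(9 + 1) = log₂(10) = 3.3219.
RT = 333 + 153 × 3.3219 = 333 + 508.2507 = 841.2507 ms.
≈ 841 ms.

841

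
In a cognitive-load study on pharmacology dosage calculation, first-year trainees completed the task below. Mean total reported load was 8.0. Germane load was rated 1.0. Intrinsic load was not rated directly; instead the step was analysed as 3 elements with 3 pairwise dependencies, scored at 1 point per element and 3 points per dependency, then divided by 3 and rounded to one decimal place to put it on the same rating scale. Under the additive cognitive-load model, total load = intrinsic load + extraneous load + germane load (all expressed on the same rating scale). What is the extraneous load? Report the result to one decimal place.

3.0

Intrinsic (element-interactivity): (3 × 1 + 3 × 3) / 3 = 12 / 3 = 4.0000 → 4.0.
extraneous load = total − intrinsic − germane
             = 8.0 − 4.0 − 1.0 = 3.0.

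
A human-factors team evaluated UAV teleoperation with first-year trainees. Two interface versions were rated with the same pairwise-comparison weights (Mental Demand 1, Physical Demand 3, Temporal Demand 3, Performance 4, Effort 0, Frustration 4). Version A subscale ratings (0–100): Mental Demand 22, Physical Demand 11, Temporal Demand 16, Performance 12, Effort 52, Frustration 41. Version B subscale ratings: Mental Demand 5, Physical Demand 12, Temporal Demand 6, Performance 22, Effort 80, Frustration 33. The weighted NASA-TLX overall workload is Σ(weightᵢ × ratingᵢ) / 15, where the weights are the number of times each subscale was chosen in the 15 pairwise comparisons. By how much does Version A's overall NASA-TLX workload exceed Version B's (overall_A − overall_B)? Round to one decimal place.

2.4

Version A weighted sum = 1·22 + 3·11 + 3·16 + 4·12 + 0·52 + 4·41 = 22 + 33 + 48 + 48 + 0 + 164 = 315; overall_A = 315/15 = 21.0000.
Version B weighted sum = 1·5 + 3·12 + 3·6 + 4·22 + 0·80 + 4·33 = 5 + 36 + 18 + 88 + 0 + 132 = 279; overall_B = 279/15 = 18.6000.
Difference = 21.0000 − 18.6000 = 2.4000 ≈ 2.4.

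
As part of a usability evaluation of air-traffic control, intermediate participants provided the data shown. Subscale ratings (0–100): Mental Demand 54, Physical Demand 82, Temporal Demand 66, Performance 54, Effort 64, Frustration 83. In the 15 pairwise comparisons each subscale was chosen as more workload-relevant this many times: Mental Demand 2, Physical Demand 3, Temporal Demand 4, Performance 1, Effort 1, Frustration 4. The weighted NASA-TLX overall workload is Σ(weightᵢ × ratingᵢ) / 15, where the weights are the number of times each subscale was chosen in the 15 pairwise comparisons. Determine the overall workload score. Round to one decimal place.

The tallies are the weights (they sum to 15).
Weighted sum = 2·54 + 3·82 + 4·66 + 1·54 + 1·64 + 4·83
            = 108 + 246 + 264 + 54 + 64 + 332 = 1068.
Overall workload = 1068 / 15 = 71.2000 ≈ 71.2.

71.2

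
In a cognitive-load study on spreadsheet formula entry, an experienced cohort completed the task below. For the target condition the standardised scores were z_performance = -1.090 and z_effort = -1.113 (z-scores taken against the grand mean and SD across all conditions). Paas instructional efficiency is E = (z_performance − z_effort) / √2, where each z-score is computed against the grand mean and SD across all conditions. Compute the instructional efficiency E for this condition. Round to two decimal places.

0.02

z_P − z_E = -1.090 − (-1.113) = 0.0230.
E = 0.0230 / √2 = 0.0230 / 1.41421 = 0.0163 ≈ 0.02.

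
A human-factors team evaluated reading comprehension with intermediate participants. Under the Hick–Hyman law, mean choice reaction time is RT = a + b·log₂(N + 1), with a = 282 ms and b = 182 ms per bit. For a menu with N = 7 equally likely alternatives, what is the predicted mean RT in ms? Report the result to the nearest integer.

log₂(7 + 1) = log₂(8) = 3.0000.
RT = 282 + 182 × 3.0000 = 282 + 546.0000 = 828.0000 ms.
≈ 828 ms.

828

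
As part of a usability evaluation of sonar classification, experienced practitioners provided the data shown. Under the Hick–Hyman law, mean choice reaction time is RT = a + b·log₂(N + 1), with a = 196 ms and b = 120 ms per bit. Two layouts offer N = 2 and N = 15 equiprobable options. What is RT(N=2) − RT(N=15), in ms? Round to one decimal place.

RT(2) = 196 + 120·log₂(3) = 196 + 120·1.5850 = 386.2000 ms.
RT(15) = 196 + 120·log₂(16) = 196 + 120·4.0000 = 676.0000 ms.
Difference = 386.2000 − 676.0000 = -289.8000 ≈ -289.8 ms.

-289.8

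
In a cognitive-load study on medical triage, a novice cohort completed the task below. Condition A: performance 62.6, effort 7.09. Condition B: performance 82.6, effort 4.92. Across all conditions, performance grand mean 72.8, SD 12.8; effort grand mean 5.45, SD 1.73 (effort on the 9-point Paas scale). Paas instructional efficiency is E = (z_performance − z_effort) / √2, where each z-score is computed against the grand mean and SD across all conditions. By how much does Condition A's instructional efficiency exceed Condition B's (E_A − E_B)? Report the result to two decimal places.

-1.99

Condition A: z_P = (62.6 − 72.8)/12.8 = -0.7969; z_E = (7.09 − 5.45)/1.73 = 0.9480; E_A = (-0.7969 − 0.9480)/√2 = -1.2338.
Condition B: z_P = (82.6 − 72.8)/12.8 = 0.7656; z_E = (4.92 − 5.45)/1.73 = -0.3064; E_B = (0.7656 − (-0.3064))/√2 = 0.7580.
E_A − E_B = -1.2338 − 0.7580 = -1.9918 ≈ -1.99.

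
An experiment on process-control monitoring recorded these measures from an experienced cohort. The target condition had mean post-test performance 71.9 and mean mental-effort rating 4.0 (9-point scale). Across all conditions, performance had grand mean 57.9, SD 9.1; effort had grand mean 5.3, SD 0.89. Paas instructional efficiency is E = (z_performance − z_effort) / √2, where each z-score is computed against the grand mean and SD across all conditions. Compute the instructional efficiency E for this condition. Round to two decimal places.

z_performance = (71.9 − 57.9) / 9.1 = 14.0000 / 9.1 = 1.5385.
z_effort = (4.0 − 5.3) / 0.89 = -1.3000 / 0.89 = -1.4607.
z_P − z_E = 1.5385 − (-1.4607) = 2.9992.
E = 2.9992 / √2 = 2.9992 / 1.41421 = 2.1208 ≈ 2.12.

2.12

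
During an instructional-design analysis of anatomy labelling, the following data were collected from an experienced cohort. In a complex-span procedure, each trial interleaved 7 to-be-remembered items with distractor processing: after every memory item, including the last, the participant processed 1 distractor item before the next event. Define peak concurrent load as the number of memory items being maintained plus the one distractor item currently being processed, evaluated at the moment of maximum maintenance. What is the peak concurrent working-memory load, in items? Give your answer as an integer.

8

Maintenance is greatest during the distractor(s) after memory item 7: all 7 memory items are being held.
One distractor item is concurrently being processed.
Peak concurrent load = 7 + 1 = 8 items.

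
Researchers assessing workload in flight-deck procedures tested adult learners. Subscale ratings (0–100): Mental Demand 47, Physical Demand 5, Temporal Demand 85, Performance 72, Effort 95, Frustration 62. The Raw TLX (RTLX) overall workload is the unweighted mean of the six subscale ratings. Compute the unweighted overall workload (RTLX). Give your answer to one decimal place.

Sum of ratings = 47 + 5 + 85 + 72 + 95 + 62 = 366.
RTLX = 366 / 6 = 61.0000 ≈ 61.0.

61.0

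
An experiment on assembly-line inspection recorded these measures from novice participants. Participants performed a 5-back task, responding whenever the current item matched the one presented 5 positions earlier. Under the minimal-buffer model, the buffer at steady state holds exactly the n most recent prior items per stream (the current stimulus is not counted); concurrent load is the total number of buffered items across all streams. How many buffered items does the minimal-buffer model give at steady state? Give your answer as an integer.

5

The buffer holds the 5 most recent prior items.
Steady-state concurrent load = 5 items.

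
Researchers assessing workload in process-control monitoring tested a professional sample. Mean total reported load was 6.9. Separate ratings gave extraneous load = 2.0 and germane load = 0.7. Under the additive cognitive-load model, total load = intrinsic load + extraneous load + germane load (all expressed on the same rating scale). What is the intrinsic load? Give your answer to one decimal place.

4.2

intrinsic load = total − extraneous − germane
             = 6.9 − 2.0 − 0.7 = 4.2.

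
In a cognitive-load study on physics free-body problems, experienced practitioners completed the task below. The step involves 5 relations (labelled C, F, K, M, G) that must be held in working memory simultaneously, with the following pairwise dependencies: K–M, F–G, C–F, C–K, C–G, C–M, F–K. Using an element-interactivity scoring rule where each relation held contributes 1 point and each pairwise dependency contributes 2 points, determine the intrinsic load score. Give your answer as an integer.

Count of relations held simultaneously: 5.
Count of pairwise dependencies listed: 7.
Element contribution: 5 × 1 = 5.
Interaction contribution: 7 × 2 = 14.
Intrinsic load = 5 + 14 = 19.

19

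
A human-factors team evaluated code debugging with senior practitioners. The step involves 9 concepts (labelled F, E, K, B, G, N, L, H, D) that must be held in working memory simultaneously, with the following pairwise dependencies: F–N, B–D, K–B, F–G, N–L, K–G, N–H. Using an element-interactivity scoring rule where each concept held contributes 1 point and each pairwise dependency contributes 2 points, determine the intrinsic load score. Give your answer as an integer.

Count of concepts held simultaneously: 9.
Count of pairwise dependencies listed: 7.
Element contribution: 9 × 1 = 9.
Interaction contribution: 7 × 2 = 14.
Intrinsic load = 9 + 14 = 23.

23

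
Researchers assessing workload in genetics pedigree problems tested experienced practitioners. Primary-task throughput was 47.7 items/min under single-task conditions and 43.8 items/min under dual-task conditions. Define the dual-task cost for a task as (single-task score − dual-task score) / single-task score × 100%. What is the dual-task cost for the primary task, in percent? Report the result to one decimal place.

Cost = (47.7 − 43.8) / 47.7 × 100%
     = 3.9000 / 47.7 × 100% = 8.1761%.
≈ 8.2%.

8.2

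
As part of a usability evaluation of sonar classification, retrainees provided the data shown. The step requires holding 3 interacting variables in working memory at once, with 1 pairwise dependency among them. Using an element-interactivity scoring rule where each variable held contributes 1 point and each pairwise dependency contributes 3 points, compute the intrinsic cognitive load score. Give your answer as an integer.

Element contribution: 3 × 1 = 3.
Interaction contribution: 1 × 3 = 3.
Intrinsic load = 3 + 3 = 6.

6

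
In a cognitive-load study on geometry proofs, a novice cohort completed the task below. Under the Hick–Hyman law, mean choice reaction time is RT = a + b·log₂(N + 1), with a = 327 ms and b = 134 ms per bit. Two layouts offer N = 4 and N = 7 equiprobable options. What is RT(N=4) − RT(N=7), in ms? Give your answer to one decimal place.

RT(4) = 327 + 134·log₂(5) = 327 + 134·2.3219 = 638.1346 ms.
RT(7) = 327 + 134·log₂(8) = 327 + 134·3.0000 = 729.0000 ms.
Difference = 638.1346 − 729.0000 = -90.8654 ≈ -90.9 ms.

-90.9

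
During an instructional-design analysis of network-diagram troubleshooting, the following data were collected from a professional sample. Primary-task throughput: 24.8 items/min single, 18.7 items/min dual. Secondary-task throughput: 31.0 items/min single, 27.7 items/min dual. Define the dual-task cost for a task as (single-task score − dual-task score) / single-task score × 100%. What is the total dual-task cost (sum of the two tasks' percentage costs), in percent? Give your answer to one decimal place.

35.2

Primary cost = (24.8 − 18.7) / 24.8 × 100% = 24.5968%.
Secondary cost = (31.0 − 27.7) / 31.0 × 100% = 10.6452%.
Total = 24.5968% + 10.6452% = 35.2420% ≈ 35.2%.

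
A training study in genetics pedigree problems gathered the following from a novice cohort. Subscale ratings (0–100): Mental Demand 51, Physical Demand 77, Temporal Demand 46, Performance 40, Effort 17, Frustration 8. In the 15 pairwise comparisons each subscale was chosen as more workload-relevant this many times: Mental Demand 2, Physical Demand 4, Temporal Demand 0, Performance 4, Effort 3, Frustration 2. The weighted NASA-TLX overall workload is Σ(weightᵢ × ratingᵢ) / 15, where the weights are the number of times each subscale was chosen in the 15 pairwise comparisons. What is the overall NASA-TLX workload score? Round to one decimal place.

The tallies are the weights (they sum to 15).
Weighted sum = 2·51 + 4·77 + 0·46 + 4·40 + 3·17 + 2·8
            = 102 + 308 + 0 + 160 + 51 + 16 = 637.
Overall workload = 637 / 15 = 42.4667 ≈ 42.5.

42.5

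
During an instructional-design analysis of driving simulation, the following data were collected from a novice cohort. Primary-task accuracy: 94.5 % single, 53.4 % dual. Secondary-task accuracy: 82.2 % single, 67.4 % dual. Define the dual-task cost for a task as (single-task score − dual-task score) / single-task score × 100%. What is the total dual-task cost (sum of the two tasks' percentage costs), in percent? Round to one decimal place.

Primary cost = (94.5 − 53.4) / 94.5 × 100% = 43.4921%.
Secondary cost = (82.2 − 67.4) / 82.2 × 100% = 18.0049%.
Total = 43.4921% + 18.0049% = 61.4970% ≈ 61.5%.

61.5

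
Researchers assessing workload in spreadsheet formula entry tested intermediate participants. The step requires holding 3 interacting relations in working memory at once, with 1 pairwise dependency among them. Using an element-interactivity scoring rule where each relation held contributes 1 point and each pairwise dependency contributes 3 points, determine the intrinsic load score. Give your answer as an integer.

Element contribution: 3 × 1 = 3.
Interaction contribution: 1 × 3 = 3.
Intrinsic load = 3 + 3 = 6.

6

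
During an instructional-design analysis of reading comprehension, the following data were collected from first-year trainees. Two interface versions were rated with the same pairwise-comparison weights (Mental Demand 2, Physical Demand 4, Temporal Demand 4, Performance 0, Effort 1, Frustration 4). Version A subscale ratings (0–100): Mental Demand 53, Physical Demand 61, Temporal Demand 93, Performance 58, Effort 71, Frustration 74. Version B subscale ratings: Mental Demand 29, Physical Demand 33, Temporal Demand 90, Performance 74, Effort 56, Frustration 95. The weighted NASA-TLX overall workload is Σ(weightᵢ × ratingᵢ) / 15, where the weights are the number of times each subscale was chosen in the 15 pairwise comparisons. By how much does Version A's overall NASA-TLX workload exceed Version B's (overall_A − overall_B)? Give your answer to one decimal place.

Version A weighted sum = 2·53 + 4·61 + 4·93 + 0·58 + 1·71 + 4·74 = 106 + 244 + 372 + 0 + 71 + 296 = 1089; overall_A = 1089/15 = 72.6000.
Version B weighted sum = 2·29 + 4·33 + 4·90 + 0·74 + 1·56 + 4·95 = 58 + 132 + 360 + 0 + 56 + 380 = 986; overall_B = 986/15 = 65.7333.
Difference = 72.6000 − 65.7333 = 6.8667 ≈ 6.9.

6.9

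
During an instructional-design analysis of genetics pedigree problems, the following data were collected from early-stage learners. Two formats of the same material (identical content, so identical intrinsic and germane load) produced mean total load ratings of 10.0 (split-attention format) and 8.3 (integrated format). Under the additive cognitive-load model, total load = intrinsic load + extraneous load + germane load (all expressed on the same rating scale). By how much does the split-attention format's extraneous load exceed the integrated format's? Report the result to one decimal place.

Intrinsic and germane load are equal across formats, so the difference in total load equals the difference in extraneous load.
Extraneous-load difference = 10.0 − 8.3 = 1.7.

1.7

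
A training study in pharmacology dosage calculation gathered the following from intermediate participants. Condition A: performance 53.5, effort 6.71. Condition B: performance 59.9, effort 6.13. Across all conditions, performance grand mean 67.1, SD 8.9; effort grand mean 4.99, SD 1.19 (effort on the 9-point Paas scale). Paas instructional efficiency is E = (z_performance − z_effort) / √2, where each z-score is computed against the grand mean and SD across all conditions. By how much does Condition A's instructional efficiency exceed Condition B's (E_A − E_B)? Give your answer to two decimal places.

-0.85

Condition A: z_P = (53.5 − 67.1)/8.9 = -1.5281; z_E = (6.71 − 4.99)/1.19 = 1.4454; E_A = (-1.5281 − 1.4454)/√2 = -2.1026.
Condition B: z_P = (59.9 − 67.1)/8.9 = -0.8090; z_E = (6.13 − 4.99)/1.19 = 0.9580; E_B = (-0.8090 − 0.9580)/√2 = -1.2495.
E_A − E_B = -2.1026 − (-1.2495) = -0.8531 ≈ -0.85.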